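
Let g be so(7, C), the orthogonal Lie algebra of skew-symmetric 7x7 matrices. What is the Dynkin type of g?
This is so(7) with 7 odd, which has dimension 7(7-1)/2 = 21 and rank (7-1)/2 = 3. In the classification of classical Lie algebras, the orthogonal algebra so(2n+1) in an odd number of variables has type B_n; here n = 3, so the Dynkin diagram is a chain of 3 nodes with a double edge at one end; the terminal node there is the unique short simple root (B_3). Hence the type is B_3.

B_3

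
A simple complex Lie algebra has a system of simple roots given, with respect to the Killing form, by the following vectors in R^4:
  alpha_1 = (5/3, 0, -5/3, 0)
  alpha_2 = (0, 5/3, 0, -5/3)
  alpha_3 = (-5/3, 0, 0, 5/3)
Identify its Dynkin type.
Compute the Cartan integers a_ij = 2(alpha_i, alpha_j)/(alpha_j, alpha_j); the resulting 3x3 Cartan matrix is
[[2, 0, -1], [0, 2, -1], [-1, -1, 2]].
All simple roots have the same length, so the diagram is simply laced. The associated Dynkin diagram is a chain of 3 nodes with single edges (A_3), so the type is A_3 (the algebra sl(4)).

A_3 (sl(4))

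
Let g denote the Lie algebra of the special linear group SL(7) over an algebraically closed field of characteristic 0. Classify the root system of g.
This is sl(7), which has dimension 7^2 - 1 = 48 and rank 7 - 1 = 6 (a Cartan subalgebra is the diagonal traceless matrices). In the classification of classical Lie algebras, the special linear algebra sl(n+1) has type A_n; here n = 6, so the Dynkin diagram is a chain of 6 nodes with single edges (A_6). Hence the type is A_6.

A_6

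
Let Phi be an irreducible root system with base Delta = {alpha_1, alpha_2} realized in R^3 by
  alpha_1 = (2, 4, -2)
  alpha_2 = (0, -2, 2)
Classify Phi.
Compute the Cartan integers a_ij = 2(alpha_i, alpha_j)/(alpha_j, alpha_j); the resulting 2x2 Cartan matrix is
[[2, -3], [-1, 2]].
The roots have two lengths (squared-length ratio 3:1); the short ones are alpha_{2}. The associated Dynkin diagram is two nodes joined by a triple edge (G_2), so the type is G_2.

G_2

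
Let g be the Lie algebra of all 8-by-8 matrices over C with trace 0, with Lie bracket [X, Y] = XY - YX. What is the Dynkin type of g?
type A_7

This is sl(8), which has dimension 8^2 - 1 = 63 and rank 8 - 1 = 7 (a Cartan subalgebra is the diagonal traceless matrices). In the classification of classical Lie algebras, the special linear algebra sl(n+1) has type A_n; here n = 7, so the Dynkin diagram is a chain of 7 nodes with single edges (A_7). Hence the type is A_7.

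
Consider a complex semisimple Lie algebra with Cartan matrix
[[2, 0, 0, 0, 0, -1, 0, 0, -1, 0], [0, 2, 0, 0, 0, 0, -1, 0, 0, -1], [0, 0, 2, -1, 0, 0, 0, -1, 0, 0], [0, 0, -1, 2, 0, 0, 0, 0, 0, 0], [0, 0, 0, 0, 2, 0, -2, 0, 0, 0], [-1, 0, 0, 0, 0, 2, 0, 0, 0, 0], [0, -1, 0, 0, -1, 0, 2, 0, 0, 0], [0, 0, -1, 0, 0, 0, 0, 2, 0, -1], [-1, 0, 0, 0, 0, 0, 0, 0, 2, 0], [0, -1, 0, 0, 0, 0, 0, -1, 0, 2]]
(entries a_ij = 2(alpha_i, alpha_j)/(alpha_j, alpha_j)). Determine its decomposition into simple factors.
The diagram associated to this matrix has two connected components: the simple roots {alpha_1, alpha_6, alpha_9} form a chain of 3 nodes with single edges (A_3), and {alpha_2, alpha_3, alpha_4, alpha_5, alpha_7, alpha_8, alpha_10} form a chain of 7 nodes with a double edge at one end; the terminal node there is the unique long simple root (C_7). A semisimple Lie algebra decomposes uniquely as the direct sum of simple ideals, one per connected component of its Dynkin diagram, so g ≅ A_3 ⊕ C_7 (dimension 15 + 105 = 120).

A_3 ⊕ C_7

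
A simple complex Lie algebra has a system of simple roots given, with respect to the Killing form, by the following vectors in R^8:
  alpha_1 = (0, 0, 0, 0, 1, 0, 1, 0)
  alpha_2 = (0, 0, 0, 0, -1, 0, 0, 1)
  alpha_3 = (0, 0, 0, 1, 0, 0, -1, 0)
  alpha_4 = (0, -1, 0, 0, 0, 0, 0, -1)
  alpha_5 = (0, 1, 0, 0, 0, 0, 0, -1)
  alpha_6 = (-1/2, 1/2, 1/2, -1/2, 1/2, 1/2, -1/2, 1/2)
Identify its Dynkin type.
Compute the Cartan integers a_ij = 2(alpha_i, alpha_j)/(alpha_j, alpha_j); the resulting 6x6 Cartan matrix is
[[2, -1, -1, 0, 0, 0], [-1, 2, 0, -1, -1, 0], [-1, 0, 2, 0, 0, 0], [0, -1, 0, 2, 0, -1], [0, -1, 0, 0, 2, 0], [0, 0, 0, -1, 0, 2]].
All simple roots have the same length, so the diagram is simply laced. The associated Dynkin diagram is a chain of 5 nodes with one extra node attached to the third node from one end (E_6), so the type is E_6.

type E_6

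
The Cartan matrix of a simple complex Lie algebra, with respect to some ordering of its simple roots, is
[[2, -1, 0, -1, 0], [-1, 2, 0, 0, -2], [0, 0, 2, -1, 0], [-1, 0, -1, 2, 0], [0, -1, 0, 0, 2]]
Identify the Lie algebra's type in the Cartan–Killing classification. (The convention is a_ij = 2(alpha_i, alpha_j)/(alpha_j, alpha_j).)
The matrix has rank 5 with 2's on the diagonal. Reading the off-diagonal entries as Dynkin edges (a single edge where a_ij = a_ji = -1; a double or triple edge where a_ij * a_ji = 2 or 3), the diagram is a chain of 5 nodes with a double edge at one end; the terminal node there is the unique short simple root (B_5). One simple-root ordering that puts it in standard form is (alpha_3, alpha_4, alpha_1, alpha_2, alpha_5). So the algebra is type B_5, i.e. so(11).

B5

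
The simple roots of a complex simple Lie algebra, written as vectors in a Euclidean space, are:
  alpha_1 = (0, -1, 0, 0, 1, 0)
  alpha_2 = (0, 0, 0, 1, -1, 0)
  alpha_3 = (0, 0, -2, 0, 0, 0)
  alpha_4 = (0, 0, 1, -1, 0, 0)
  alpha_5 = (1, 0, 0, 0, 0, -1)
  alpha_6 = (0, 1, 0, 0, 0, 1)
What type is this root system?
C_6

Compute the Cartan integers a_ij = 2(alpha_i, alpha_j)/(alpha_j, alpha_j); the resulting 6x6 Cartan matrix is
[[2, -1, 0, 0, 0, -1], [-1, 2, 0, -1, 0, 0], [0, 0, 2, -2, 0, 0], [0, -1, -1, 2, 0, 0], [0, 0, 0, 0, 2, -1], [-1, 0, 0, 0, -1, 2]].
The roots have two lengths (squared-length ratio 2:1); the short ones are alpha_{1,2,4,5,6}. The associated Dynkin diagram is a chain of 6 nodes with a double edge at one end; the terminal node there is the unique long simple root (C_6), so the type is C_6 (the algebra sp(12)).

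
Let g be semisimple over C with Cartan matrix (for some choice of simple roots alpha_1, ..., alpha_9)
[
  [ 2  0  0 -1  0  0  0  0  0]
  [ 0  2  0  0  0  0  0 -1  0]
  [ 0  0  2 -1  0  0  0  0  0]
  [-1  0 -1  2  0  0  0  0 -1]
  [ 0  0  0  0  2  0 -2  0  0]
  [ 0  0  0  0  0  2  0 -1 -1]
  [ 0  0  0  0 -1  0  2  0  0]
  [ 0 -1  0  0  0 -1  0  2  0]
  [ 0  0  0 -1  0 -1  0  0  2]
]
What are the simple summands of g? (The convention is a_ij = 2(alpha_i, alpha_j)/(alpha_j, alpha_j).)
type B_2 + type D_7

The diagram associated to this matrix has two connected components: the simple roots {alpha_5, alpha_7} form a chain of 2 nodes with a double edge at one end; the terminal node there is the unique short simple root (B_2), and {alpha_1, alpha_2, alpha_3, alpha_4, alpha_6, alpha_8, alpha_9} form a chain of 5 nodes with a fork of two nodes at one end (D_7). A semisimple Lie algebra decomposes uniquely as the direct sum of simple ideals, one per connected component of its Dynkin diagram, so g ≅ B_2 ⊕ D_7 (dimension 10 + 91 = 101).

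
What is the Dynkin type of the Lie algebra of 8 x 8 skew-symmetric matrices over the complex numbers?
This is so(8) with 8 even, which has dimension 8(8-1)/2 = 28 and rank 8/2 = 4. In the classification of classical Lie algebras, the orthogonal algebra so(2n) in an even number of variables has type D_n; here n = 4, so the Dynkin diagram is a chain of 2 nodes with a fork of two nodes at one end (D_4). Hence the type is D_4.

type D_4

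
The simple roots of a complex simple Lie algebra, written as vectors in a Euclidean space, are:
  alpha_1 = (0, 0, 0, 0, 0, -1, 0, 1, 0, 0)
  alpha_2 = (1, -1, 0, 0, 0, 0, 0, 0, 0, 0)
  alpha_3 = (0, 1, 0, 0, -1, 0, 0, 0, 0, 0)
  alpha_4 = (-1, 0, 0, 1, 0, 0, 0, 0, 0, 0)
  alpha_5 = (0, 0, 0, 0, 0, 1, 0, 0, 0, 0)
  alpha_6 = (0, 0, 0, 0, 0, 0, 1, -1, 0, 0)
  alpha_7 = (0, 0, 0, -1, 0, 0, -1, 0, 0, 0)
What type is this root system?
B_7

Compute the Cartan integers a_ij = 2(alpha_i, alpha_j)/(alpha_j, alpha_j); the resulting 7x7 Cartan matrix is
[[2, 0, 0, 0, -2, -1, 0], [0, 2, -1, -1, 0, 0, 0], [0, -1, 2, 0, 0, 0, 0], [0, -1, 0, 2, 0, 0, -1], [-1, 0, 0, 0, 2, 0, 0], [-1, 0, 0, 0, 0, 2, -1], [0, 0, 0, -1, 0, -1, 2]].
The roots have two lengths (squared-length ratio 2:1); the short ones are alpha_{5}. The associated Dynkin diagram is a chain of 7 nodes with a double edge at one end; the terminal node there is the unique short simple root (B_7), so the type is B_7 (the algebra so(15)).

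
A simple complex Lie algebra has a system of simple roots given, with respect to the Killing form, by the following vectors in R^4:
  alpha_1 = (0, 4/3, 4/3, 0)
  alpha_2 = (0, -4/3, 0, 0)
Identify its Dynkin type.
B_2

Compute the Cartan integers a_ij = 2(alpha_i, alpha_j)/(alpha_j, alpha_j); the resulting 2x2 Cartan matrix is
[[2, -2], [-1, 2]].
The roots have two lengths (squared-length ratio 2:1); the short ones are alpha_{2}. The associated Dynkin diagram is a chain of 2 nodes with a double edge at one end; the terminal node there is the unique short simple root (B_2), so the type is B_2 (the algebra so(5)).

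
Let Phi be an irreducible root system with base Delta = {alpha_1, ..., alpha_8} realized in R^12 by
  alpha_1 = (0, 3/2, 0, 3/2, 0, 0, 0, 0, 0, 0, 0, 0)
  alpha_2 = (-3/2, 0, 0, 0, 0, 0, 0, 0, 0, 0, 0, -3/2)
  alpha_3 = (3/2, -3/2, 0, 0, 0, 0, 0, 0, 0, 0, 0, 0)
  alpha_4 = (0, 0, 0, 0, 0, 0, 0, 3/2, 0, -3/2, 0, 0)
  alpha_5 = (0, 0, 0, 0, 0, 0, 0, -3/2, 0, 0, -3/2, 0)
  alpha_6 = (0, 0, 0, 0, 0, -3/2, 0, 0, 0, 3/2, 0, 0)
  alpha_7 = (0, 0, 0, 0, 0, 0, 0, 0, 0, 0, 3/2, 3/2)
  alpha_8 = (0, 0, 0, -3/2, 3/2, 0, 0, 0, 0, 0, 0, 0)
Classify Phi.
A8

Compute the Cartan integers a_ij = 2(alpha_i, alpha_j)/(alpha_j, alpha_j); the resulting 8x8 Cartan matrix is
[[2, 0, -1, 0, 0, 0, 0, -1], [0, 2, -1, 0, 0, 0, -1, 0], [-1, -1, 2, 0, 0, 0, 0, 0], [0, 0, 0, 2, -1, -1, 0, 0], [0, 0, 0, -1, 2, 0, -1, 0], [0, 0, 0, -1, 0, 2, 0, 0], [0, -1, 0, 0, -1, 0, 2, 0], [-1, 0, 0, 0, 0, 0, 0, 2]].
All simple roots have the same length, so the diagram is simply laced. The associated Dynkin diagram is a chain of 8 nodes with single edges (A_8), so the type is A_8 (the algebra sl(9)).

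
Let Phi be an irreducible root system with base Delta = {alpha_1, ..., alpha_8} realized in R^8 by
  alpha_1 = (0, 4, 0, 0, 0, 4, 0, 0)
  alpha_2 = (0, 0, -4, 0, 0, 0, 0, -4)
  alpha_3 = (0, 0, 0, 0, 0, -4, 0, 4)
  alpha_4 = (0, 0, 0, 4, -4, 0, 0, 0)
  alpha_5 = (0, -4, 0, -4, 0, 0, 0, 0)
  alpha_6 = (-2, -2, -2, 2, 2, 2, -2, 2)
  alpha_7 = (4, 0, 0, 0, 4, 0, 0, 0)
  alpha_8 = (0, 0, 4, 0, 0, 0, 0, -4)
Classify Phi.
Compute the Cartan integers a_ij = 2(alpha_i, alpha_j)/(alpha_j, alpha_j); the resulting 8x8 Cartan matrix is
[[2, 0, -1, 0, -1, 0, 0, 0], [0, 2, -1, 0, 0, 0, 0, 0], [-1, -1, 2, 0, 0, 0, 0, -1], [0, 0, 0, 2, -1, 0, -1, 0], [-1, 0, 0, -1, 2, 0, 0, 0], [0, 0, 0, 0, 0, 2, 0, -1], [0, 0, 0, -1, 0, 0, 2, 0], [0, 0, -1, 0, 0, -1, 0, 2]].
All simple roots have the same length, so the diagram is simply laced. The associated Dynkin diagram is a chain of 7 nodes with one extra node attached to the third node from one end (E_8), so the type is E_8.

E_8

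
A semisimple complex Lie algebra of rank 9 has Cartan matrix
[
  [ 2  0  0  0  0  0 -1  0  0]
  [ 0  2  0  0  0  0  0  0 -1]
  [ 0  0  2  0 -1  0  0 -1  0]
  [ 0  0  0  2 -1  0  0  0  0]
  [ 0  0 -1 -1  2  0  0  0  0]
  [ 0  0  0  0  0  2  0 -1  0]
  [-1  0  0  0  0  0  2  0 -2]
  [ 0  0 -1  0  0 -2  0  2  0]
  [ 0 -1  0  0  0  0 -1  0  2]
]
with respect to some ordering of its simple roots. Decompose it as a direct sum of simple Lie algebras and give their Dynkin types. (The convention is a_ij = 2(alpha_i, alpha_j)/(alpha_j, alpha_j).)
type B_5 ⊕ type F_4

The diagram associated to this matrix has two connected components: the simple roots {alpha_3, alpha_4, alpha_5, alpha_6, alpha_8} form a chain of 5 nodes with a double edge at one end; the terminal node there is the unique short simple root (B_5), and {alpha_1, alpha_2, alpha_7, alpha_9} form a chain of 4 nodes with a double edge between the middle two (F_4). A semisimple Lie algebra decomposes uniquely as the direct sum of simple ideals, one per connected component of its Dynkin diagram, so g ≅ B_5 ⊕ F_4 (dimension 55 + 52 = 107).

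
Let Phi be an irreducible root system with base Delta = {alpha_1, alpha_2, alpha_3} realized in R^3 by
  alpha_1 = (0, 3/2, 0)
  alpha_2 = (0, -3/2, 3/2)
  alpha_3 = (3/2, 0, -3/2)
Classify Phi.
Compute the Cartan integers a_ij = 2(alpha_i, alpha_j)/(alpha_j, alpha_j); the resulting 3x3 Cartan matrix is
[[2, -1, 0], [-2, 2, -1], [0, -1, 2]].
The roots have two lengths (squared-length ratio 2:1); the short ones are alpha_{1}. The associated Dynkin diagram is a chain of 3 nodes with a double edge at one end; the terminal node there is the unique short simple root (B_3), so the type is B_3 (the algebra so(7)).

type B_3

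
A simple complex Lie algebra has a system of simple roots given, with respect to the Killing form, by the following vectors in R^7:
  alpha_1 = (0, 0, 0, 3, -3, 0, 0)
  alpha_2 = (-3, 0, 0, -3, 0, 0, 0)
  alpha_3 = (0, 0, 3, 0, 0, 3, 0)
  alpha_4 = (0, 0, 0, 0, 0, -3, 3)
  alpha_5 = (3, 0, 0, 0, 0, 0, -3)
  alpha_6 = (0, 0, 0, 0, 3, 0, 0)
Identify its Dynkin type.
Compute the Cartan integers a_ij = 2(alpha_i, alpha_j)/(alpha_j, alpha_j); the resulting 6x6 Cartan matrix is
[[2, -1, 0, 0, 0, -2], [-1, 2, 0, 0, -1, 0], [0, 0, 2, -1, 0, 0], [0, 0, -1, 2, -1, 0], [0, -1, 0, -1, 2, 0], [-1, 0, 0, 0, 0, 2]].
The roots have two lengths (squared-length ratio 2:1); the short ones are alpha_{6}. The associated Dynkin diagram is a chain of 6 nodes with a double edge at one end; the terminal node there is the unique short simple root (B_6), so the type is B_6 (the algebra so(13)).

B_6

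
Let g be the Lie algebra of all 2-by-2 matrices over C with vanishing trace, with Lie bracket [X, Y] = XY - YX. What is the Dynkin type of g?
A_1 (sl(2))

This is sl(2), which has dimension 2^2 - 1 = 3 and rank 2 - 1 = 1 (a Cartan subalgebra is the diagonal traceless matrices). In the classification of classical Lie algebras, the special linear algebra sl(n+1) has type A_n; here n = 1, so the Dynkin diagram is a chain of 1 nodes with single edges (A_1). Hence the type is A_1.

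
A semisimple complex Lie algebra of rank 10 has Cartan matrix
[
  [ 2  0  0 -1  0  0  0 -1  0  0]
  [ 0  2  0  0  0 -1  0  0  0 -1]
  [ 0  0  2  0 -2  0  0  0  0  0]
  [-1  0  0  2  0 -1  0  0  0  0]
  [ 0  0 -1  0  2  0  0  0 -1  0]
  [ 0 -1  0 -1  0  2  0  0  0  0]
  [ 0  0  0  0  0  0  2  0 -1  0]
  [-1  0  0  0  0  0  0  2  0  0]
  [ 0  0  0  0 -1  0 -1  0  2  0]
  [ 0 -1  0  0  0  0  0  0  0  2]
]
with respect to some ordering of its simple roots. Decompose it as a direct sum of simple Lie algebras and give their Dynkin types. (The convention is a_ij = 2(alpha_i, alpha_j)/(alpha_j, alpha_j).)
A6 + C4

The diagram associated to this matrix has two connected components: the simple roots {alpha_1, alpha_2, alpha_4, alpha_6, alpha_8, alpha_10} form a chain of 6 nodes with single edges (A_6), and {alpha_3, alpha_5, alpha_7, alpha_9} form a chain of 4 nodes with a double edge at one end; the terminal node there is the unique long simple root (C_4). A semisimple Lie algebra decomposes uniquely as the direct sum of simple ideals, one per connected component of its Dynkin diagram, so g ≅ A_6 ⊕ C_4 (dimension 48 + 36 = 84).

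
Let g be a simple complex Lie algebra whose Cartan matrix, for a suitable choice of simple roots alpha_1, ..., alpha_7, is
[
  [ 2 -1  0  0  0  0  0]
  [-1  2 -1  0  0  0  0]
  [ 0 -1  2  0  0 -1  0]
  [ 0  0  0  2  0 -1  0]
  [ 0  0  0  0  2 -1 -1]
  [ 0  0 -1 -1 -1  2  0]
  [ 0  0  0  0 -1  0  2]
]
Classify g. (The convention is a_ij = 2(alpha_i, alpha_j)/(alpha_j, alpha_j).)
The matrix has rank 7 with 2's on the diagonal. Reading the off-diagonal entries as Dynkin edges (a single edge where a_ij = a_ji = -1; a double or triple edge where a_ij * a_ji = 2 or 3), the diagram is a chain of 6 nodes with one extra node attached to the third node from one end (E_7). One simple-root ordering that puts it in standard form is (alpha_7, alpha_4, alpha_5, alpha_6, alpha_3, alpha_2, alpha_1). So the algebra is type E_7.

E7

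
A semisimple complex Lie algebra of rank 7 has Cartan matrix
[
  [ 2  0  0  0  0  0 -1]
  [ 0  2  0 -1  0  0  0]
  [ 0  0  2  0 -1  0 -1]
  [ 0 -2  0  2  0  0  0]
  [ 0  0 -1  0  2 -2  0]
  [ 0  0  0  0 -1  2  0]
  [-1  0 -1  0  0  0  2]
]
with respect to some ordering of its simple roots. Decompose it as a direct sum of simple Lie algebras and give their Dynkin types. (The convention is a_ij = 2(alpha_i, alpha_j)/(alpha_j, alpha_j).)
The diagram associated to this matrix has two connected components: the simple roots {alpha_2, alpha_4} form a chain of 2 nodes with a double edge at one end; the terminal node there is the unique short simple root (B_2), and {alpha_1, alpha_3, alpha_5, alpha_6, alpha_7} form a chain of 5 nodes with a double edge at one end; the terminal node there is the unique short simple root (B_5). A semisimple Lie algebra decomposes uniquely as the direct sum of simple ideals, one per connected component of its Dynkin diagram, so g ≅ B_2 ⊕ B_5 (dimension 10 + 55 = 65).

B_2 (so(5)) ⊕ B_5 (so(11))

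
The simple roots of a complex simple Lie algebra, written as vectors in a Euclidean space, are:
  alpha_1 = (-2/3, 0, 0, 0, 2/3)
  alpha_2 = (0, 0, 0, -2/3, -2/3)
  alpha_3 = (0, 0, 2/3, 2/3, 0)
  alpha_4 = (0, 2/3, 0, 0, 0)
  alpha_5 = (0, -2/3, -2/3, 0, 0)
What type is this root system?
Compute the Cartan integers a_ij = 2(alpha_i, alpha_j)/(alpha_j, alpha_j); the resulting 5x5 Cartan matrix is
[[2, -1, 0, 0, 0], [-1, 2, -1, 0, 0], [0, -1, 2, 0, -1], [0, 0, 0, 2, -1], [0, 0, -1, -2, 2]].
The roots have two lengths (squared-length ratio 2:1); the short ones are alpha_{4}. The associated Dynkin diagram is a chain of 5 nodes with a double edge at one end; the terminal node there is the unique short simple root (B_5), so the type is B_5 (the algebra so(11)).

type B_5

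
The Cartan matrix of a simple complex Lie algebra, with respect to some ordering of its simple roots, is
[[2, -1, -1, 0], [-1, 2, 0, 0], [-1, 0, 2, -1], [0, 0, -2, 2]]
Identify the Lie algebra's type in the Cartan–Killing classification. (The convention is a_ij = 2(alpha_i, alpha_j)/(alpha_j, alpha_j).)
The matrix has rank 4 with 2's on the diagonal. Reading the off-diagonal entries as Dynkin edges (a single edge where a_ij = a_ji = -1; a double or triple edge where a_ij * a_ji = 2 or 3), the diagram is a chain of 4 nodes with a double edge at one end; the terminal node there is the unique long simple root (C_4). One simple-root ordering that puts it in standard form is (alpha_2, alpha_1, alpha_3, alpha_4). So the algebra is type C_4, i.e. sp(8).

C_4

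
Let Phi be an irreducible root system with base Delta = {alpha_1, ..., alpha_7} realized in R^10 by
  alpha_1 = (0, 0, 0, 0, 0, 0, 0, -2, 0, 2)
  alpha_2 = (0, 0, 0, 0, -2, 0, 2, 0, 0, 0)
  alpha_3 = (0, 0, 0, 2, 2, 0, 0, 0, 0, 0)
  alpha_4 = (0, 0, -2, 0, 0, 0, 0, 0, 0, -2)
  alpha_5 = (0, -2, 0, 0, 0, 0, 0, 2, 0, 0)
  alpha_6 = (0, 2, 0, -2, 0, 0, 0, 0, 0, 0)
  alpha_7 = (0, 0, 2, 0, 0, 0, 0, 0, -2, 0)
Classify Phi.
Compute the Cartan integers a_ij = 2(alpha_i, alpha_j)/(alpha_j, alpha_j); the resulting 7x7 Cartan matrix is
[[2, 0, 0, -1, -1, 0, 0], [0, 2, -1, 0, 0, 0, 0], [0, -1, 2, 0, 0, -1, 0], [-1, 0, 0, 2, 0, 0, -1], [-1, 0, 0, 0, 2, -1, 0], [0, 0, -1, 0, -1, 2, 0], [0, 0, 0, -1, 0, 0, 2]].
All simple roots have the same length, so the diagram is simply laced. The associated Dynkin diagram is a chain of 7 nodes with single edges (A_7), so the type is A_7 (the algebra sl(8)).

A_7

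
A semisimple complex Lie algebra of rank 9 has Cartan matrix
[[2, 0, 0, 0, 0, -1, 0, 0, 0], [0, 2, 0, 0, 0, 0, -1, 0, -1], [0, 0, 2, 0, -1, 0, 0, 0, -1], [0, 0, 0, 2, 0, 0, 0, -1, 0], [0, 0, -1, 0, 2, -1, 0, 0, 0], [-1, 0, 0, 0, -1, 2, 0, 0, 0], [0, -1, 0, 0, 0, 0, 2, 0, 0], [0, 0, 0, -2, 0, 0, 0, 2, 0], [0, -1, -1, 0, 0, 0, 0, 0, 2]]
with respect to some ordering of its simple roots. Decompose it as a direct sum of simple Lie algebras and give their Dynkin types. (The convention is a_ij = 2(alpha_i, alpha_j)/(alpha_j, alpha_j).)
The diagram associated to this matrix has two connected components: the simple roots {alpha_1, alpha_2, alpha_3, alpha_5, alpha_6, alpha_7, alpha_9} form a chain of 7 nodes with single edges (A_7), and {alpha_4, alpha_8} form a chain of 2 nodes with a double edge at one end; the terminal node there is the unique short simple root (B_2). A semisimple Lie algebra decomposes uniquely as the direct sum of simple ideals, one per connected component of its Dynkin diagram, so g ≅ A_7 ⊕ B_2 (dimension 63 + 10 = 73).

A_7 + B_2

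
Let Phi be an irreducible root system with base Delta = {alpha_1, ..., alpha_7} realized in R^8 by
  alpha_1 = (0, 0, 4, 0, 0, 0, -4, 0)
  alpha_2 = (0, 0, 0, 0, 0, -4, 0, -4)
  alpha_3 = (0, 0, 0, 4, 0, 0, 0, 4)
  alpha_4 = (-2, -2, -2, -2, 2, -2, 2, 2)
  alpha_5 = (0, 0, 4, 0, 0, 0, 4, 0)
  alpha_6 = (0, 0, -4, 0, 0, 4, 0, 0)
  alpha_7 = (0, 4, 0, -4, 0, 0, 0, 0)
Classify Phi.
Compute the Cartan integers a_ij = 2(alpha_i, alpha_j)/(alpha_j, alpha_j); the resulting 7x7 Cartan matrix is
[[2, 0, 0, -1, 0, -1, 0], [0, 2, -1, 0, 0, -1, 0], [0, -1, 2, 0, 0, 0, -1], [-1, 0, 0, 2, 0, 0, 0], [0, 0, 0, 0, 2, -1, 0], [-1, -1, 0, 0, -1, 2, 0], [0, 0, -1, 0, 0, 0, 2]].
All simple roots have the same length, so the diagram is simply laced. The associated Dynkin diagram is a chain of 6 nodes with one extra node attached to the third node from one end (E_7), so the type is E_7.

type E_7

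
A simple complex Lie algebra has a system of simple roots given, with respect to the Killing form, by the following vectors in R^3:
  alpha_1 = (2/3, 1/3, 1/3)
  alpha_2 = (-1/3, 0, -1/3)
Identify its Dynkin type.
Compute the Cartan integers a_ij = 2(alpha_i, alpha_j)/(alpha_j, alpha_j); the resulting 2x2 Cartan matrix is
[[2, -3], [-1, 2]].
The roots have two lengths (squared-length ratio 3:1); the short ones are alpha_{2}. The associated Dynkin diagram is two nodes joined by a triple edge (G_2), so the type is G_2.

G_2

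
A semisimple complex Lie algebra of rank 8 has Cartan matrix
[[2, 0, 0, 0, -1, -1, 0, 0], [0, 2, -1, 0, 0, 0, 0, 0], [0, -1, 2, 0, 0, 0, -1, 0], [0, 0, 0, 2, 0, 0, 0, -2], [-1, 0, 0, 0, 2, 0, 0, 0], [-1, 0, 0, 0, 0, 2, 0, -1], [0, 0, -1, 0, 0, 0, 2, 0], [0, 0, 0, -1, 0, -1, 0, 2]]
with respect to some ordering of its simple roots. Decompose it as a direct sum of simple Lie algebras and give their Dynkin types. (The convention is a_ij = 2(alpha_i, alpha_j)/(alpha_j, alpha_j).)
The diagram associated to this matrix has two connected components: the simple roots {alpha_2, alpha_3, alpha_7} form a chain of 3 nodes with single edges (A_3), and {alpha_1, alpha_4, alpha_5, alpha_6, alpha_8} form a chain of 5 nodes with a double edge at one end; the terminal node there is the unique long simple root (C_5). A semisimple Lie algebra decomposes uniquely as the direct sum of simple ideals, one per connected component of its Dynkin diagram, so g ≅ A_3 ⊕ C_5 (dimension 15 + 55 = 70).

A_3 (sl(4)) ⊕ C_5 (sp(10))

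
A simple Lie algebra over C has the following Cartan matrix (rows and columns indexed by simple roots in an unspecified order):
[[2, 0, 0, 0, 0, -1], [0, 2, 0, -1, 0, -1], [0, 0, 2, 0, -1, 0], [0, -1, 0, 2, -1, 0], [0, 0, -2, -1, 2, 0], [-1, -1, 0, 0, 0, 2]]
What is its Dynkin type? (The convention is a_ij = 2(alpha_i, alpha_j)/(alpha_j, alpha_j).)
The matrix has rank 6 with 2's on the diagonal. Reading the off-diagonal entries as Dynkin edges (a single edge where a_ij = a_ji = -1; a double or triple edge where a_ij * a_ji = 2 or 3), the diagram is a chain of 6 nodes with a double edge at one end; the terminal node there is the unique short simple root (B_6). One simple-root ordering that puts it in standard form is (alpha_1, alpha_6, alpha_2, alpha_4, alpha_5, alpha_3). So the algebra is type B_6, i.e. so(13).

B_6 (so(13))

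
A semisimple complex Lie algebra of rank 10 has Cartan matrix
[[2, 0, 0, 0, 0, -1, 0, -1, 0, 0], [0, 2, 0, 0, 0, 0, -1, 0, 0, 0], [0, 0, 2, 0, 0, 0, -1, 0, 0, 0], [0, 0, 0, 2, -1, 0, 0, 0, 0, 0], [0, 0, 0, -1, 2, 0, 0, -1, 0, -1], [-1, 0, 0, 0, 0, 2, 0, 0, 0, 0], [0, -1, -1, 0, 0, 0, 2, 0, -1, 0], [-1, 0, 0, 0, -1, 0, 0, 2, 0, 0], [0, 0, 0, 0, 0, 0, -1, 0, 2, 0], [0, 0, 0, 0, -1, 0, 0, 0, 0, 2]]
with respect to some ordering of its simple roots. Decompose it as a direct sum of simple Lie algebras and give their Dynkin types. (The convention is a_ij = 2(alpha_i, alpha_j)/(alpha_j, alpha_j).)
The diagram associated to this matrix has two connected components: the simple roots {alpha_2, alpha_3, alpha_7, alpha_9} form a chain of 2 nodes with a fork of two nodes at one end (D_4), and {alpha_1, alpha_4, alpha_5, alpha_6, alpha_8, alpha_10} form a chain of 4 nodes with a fork of two nodes at one end (D_6). A semisimple Lie algebra decomposes uniquely as the direct sum of simple ideals, one per connected component of its Dynkin diagram, so g ≅ D_4 ⊕ D_6 (dimension 28 + 66 = 94).

type D_4 + type D_6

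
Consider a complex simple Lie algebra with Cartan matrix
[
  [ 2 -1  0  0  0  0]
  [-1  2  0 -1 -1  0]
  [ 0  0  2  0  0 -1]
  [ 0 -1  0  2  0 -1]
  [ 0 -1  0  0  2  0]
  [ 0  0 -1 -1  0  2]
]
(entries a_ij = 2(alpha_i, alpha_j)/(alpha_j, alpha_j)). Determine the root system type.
D6

The matrix has rank 6 with 2's on the diagonal. Reading the off-diagonal entries as Dynkin edges (a single edge where a_ij = a_ji = -1; a double or triple edge where a_ij * a_ji = 2 or 3), the diagram is a chain of 4 nodes with a fork of two nodes at one end (D_6). One simple-root ordering that puts it in standard form is (alpha_3, alpha_6, alpha_4, alpha_2, alpha_5, alpha_1). So the algebra is type D_6, i.e. so(12).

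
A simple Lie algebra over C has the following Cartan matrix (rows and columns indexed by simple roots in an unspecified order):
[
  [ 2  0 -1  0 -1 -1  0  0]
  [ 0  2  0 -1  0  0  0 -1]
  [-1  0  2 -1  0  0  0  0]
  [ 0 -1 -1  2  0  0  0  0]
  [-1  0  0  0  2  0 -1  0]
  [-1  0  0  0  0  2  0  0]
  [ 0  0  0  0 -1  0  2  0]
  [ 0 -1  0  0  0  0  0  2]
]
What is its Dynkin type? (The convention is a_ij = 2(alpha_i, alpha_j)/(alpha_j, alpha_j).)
type E_8

The matrix has rank 8 with 2's on the diagonal. Reading the off-diagonal entries as Dynkin edges (a single edge where a_ij = a_ji = -1; a double or triple edge where a_ij * a_ji = 2 or 3), the diagram is a chain of 7 nodes with one extra node attached to the third node from one end (E_8). One simple-root ordering that puts it in standard form is (alpha_7, alpha_6, alpha_5, alpha_1, alpha_3, alpha_4, alpha_2, alpha_8). So the algebra is type E_8.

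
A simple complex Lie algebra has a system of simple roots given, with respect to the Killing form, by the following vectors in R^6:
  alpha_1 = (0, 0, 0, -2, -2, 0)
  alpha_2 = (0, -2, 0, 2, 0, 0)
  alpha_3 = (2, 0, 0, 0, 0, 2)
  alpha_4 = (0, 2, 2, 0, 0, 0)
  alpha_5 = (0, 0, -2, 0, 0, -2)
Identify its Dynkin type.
Compute the Cartan integers a_ij = 2(alpha_i, alpha_j)/(alpha_j, alpha_j); the resulting 5x5 Cartan matrix is
[[2, -1, 0, 0, 0], [-1, 2, 0, -1, 0], [0, 0, 2, 0, -1], [0, -1, 0, 2, -1], [0, 0, -1, -1, 2]].
All simple roots have the same length, so the diagram is simply laced. The associated Dynkin diagram is a chain of 5 nodes with single edges (A_5), so the type is A_5 (the algebra sl(6)).

A5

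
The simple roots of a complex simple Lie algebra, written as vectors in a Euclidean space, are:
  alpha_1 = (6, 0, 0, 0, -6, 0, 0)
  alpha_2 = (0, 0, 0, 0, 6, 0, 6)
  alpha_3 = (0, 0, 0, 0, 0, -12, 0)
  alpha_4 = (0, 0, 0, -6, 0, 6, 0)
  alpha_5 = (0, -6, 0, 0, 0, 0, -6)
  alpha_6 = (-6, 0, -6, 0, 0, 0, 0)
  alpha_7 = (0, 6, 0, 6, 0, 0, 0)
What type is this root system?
C7

Compute the Cartan integers a_ij = 2(alpha_i, alpha_j)/(alpha_j, alpha_j); the resulting 7x7 Cartan matrix is
[[2, -1, 0, 0, 0, -1, 0], [-1, 2, 0, 0, -1, 0, 0], [0, 0, 2, -2, 0, 0, 0], [0, 0, -1, 2, 0, 0, -1], [0, -1, 0, 0, 2, 0, -1], [-1, 0, 0, 0, 0, 2, 0], [0, 0, 0, -1, -1, 0, 2]].
The roots have two lengths (squared-length ratio 2:1); the short ones are alpha_{1,2,4,5,6,7}. The associated Dynkin diagram is a chain of 7 nodes with a double edge at one end; the terminal node there is the unique long simple root (C_7), so the type is C_7 (the algebra sp(14)).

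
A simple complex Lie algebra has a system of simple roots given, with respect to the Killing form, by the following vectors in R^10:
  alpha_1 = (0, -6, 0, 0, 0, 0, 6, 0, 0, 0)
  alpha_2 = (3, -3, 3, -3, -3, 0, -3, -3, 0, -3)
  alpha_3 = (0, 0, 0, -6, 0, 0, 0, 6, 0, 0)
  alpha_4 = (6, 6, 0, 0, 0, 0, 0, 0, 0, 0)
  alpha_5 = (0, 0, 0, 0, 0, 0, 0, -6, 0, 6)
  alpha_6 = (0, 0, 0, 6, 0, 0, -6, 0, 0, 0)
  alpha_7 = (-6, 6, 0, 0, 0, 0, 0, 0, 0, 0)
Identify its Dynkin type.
E_7

Compute the Cartan integers a_ij = 2(alpha_i, alpha_j)/(alpha_j, alpha_j); the resulting 7x7 Cartan matrix is
[[2, 0, 0, -1, 0, -1, -1], [0, 2, 0, 0, 0, 0, -1], [0, 0, 2, 0, -1, -1, 0], [-1, 0, 0, 2, 0, 0, 0], [0, 0, -1, 0, 2, 0, 0], [-1, 0, -1, 0, 0, 2, 0], [-1, -1, 0, 0, 0, 0, 2]].
All simple roots have the same length, so the diagram is simply laced. The associated Dynkin diagram is a chain of 6 nodes with one extra node attached to the third node from one end (E_7), so the type is E_7.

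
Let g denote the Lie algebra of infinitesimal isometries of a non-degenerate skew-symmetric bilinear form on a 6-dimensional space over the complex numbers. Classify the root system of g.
This is sp(6), which has dimension 6(6+1)/2 = 21 and rank 6/2 = 3. In the classification of classical Lie algebras, the symplectic algebra sp(2n) has type C_n; here n = 3, so the Dynkin diagram is a chain of 3 nodes with a double edge at one end; the terminal node there is the unique long simple root (C_3). Hence the type is C_3.

type C_3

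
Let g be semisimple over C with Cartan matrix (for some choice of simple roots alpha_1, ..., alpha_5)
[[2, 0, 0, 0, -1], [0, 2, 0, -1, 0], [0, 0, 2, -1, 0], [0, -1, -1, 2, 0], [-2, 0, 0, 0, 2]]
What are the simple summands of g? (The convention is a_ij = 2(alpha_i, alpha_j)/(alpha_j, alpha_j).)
type A_3 + type B_2

The diagram associated to this matrix has two connected components: the simple roots {alpha_2, alpha_3, alpha_4} form a chain of 3 nodes with single edges (A_3), and {alpha_1, alpha_5} form a chain of 2 nodes with a double edge at one end; the terminal node there is the unique short simple root (B_2). A semisimple Lie algebra decomposes uniquely as the direct sum of simple ideals, one per connected component of its Dynkin diagram, so g ≅ A_3 ⊕ B_2 (dimension 15 + 10 = 25).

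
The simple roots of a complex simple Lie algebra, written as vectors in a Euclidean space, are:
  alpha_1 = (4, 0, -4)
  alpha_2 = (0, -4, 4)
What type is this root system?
Compute the Cartan integers a_ij = 2(alpha_i, alpha_j)/(alpha_j, alpha_j); the resulting 2x2 Cartan matrix is
[[2, -1], [-1, 2]].
All simple roots have the same length, so the diagram is simply laced. The associated Dynkin diagram is a chain of 2 nodes with single edges (A_2), so the type is A_2 (the algebra sl(3)).

A2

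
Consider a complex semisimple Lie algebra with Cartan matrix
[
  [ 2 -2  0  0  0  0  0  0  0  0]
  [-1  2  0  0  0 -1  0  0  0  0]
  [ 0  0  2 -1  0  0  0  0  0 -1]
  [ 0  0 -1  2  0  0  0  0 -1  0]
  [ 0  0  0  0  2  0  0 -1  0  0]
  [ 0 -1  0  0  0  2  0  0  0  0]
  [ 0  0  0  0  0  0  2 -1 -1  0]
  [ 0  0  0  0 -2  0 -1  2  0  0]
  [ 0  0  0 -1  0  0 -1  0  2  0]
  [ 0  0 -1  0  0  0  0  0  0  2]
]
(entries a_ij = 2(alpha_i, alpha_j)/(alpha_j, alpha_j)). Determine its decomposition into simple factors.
B7 + C3

The diagram associated to this matrix has two connected components: the simple roots {alpha_3, alpha_4, alpha_5, alpha_7, alpha_8, alpha_9, alpha_10} form a chain of 7 nodes with a double edge at one end; the terminal node there is the unique short simple root (B_7), and {alpha_1, alpha_2, alpha_6} form a chain of 3 nodes with a double edge at one end; the terminal node there is the unique long simple root (C_3). A semisimple Lie algebra decomposes uniquely as the direct sum of simple ideals, one per connected component of its Dynkin diagram, so g ≅ B_7 ⊕ C_3 (dimension 105 + 21 = 126).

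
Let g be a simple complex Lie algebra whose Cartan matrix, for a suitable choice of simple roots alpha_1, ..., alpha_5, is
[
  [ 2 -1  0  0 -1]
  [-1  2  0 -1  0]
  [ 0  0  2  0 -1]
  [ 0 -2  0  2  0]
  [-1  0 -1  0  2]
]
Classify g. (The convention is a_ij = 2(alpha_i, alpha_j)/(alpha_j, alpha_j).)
The matrix has rank 5 with 2's on the diagonal. Reading the off-diagonal entries as Dynkin edges (a single edge where a_ij = a_ji = -1; a double or triple edge where a_ij * a_ji = 2 or 3), the diagram is a chain of 5 nodes with a double edge at one end; the terminal node there is the unique long simple root (C_5). One simple-root ordering that puts it in standard form is (alpha_3, alpha_5, alpha_1, alpha_2, alpha_4). So the algebra is type C_5, i.e. sp(10).

C5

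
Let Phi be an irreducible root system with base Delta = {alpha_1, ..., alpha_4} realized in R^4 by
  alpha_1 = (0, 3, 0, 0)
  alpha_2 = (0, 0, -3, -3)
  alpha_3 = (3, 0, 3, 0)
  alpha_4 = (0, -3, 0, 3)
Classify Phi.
B_4 (so(9))

Compute the Cartan integers a_ij = 2(alpha_i, alpha_j)/(alpha_j, alpha_j); the resulting 4x4 Cartan matrix is
[[2, 0, 0, -1], [0, 2, -1, -1], [0, -1, 2, 0], [-2, -1, 0, 2]].
The roots have two lengths (squared-length ratio 2:1); the short ones are alpha_{1}. The associated Dynkin diagram is a chain of 4 nodes with a double edge at one end; the terminal node there is the unique short simple root (B_4), so the type is B_4 (the algebra so(9)).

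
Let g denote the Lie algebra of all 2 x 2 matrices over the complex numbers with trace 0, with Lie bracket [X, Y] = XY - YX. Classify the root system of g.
A1

This is sl(2), which has dimension 2^2 - 1 = 3 and rank 2 - 1 = 1 (a Cartan subalgebra is the diagonal traceless matrices). In the classification of classical Lie algebras, the special linear algebra sl(n+1) has type A_n; here n = 1, so the Dynkin diagram is a chain of 1 nodes with single edges (A_1). Hence the type is A_1.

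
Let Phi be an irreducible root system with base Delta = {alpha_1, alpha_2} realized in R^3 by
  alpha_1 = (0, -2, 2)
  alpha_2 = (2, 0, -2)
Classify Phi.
Compute the Cartan integers a_ij = 2(alpha_i, alpha_j)/(alpha_j, alpha_j); the resulting 2x2 Cartan matrix is
[[2, -1], [-1, 2]].
All simple roots have the same length, so the diagram is simply laced. The associated Dynkin diagram is a chain of 2 nodes with single edges (A_2), so the type is A_2 (the algebra sl(3)).

type A_2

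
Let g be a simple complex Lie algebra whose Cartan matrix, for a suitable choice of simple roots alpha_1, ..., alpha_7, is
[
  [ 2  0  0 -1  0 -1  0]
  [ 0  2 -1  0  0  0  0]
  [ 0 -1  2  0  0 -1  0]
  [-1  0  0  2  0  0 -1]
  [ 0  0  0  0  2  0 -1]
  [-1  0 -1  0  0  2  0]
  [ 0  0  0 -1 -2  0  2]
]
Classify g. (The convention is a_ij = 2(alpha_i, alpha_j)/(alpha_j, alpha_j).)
B_7

The matrix has rank 7 with 2's on the diagonal. Reading the off-diagonal entries as Dynkin edges (a single edge where a_ij = a_ji = -1; a double or triple edge where a_ij * a_ji = 2 or 3), the diagram is a chain of 7 nodes with a double edge at one end; the terminal node there is the unique short simple root (B_7). One simple-root ordering that puts it in standard form is (alpha_2, alpha_3, alpha_6, alpha_1, alpha_4, alpha_7, alpha_5). So the algebra is type B_7, i.e. so(15).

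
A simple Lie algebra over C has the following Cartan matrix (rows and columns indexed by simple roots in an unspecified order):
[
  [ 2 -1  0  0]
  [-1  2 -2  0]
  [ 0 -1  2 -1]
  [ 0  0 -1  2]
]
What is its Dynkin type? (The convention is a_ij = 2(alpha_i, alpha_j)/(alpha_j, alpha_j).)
type F_4

The matrix has rank 4 with 2's on the diagonal. Reading the off-diagonal entries as Dynkin edges (a single edge where a_ij = a_ji = -1; a double or triple edge where a_ij * a_ji = 2 or 3), the diagram is a chain of 4 nodes with a double edge between the middle two (F_4). One simple-root ordering that puts it in standard form is (alpha_1, alpha_2, alpha_3, alpha_4). So the algebra is type F_4.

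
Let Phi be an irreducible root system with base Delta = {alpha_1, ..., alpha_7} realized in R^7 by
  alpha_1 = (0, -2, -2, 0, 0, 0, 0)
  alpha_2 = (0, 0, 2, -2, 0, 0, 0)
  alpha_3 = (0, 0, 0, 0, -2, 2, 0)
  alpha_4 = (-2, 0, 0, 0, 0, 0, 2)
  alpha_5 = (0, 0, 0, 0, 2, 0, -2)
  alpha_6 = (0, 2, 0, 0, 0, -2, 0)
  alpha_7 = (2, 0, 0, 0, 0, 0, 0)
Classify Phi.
Compute the Cartan integers a_ij = 2(alpha_i, alpha_j)/(alpha_j, alpha_j); the resulting 7x7 Cartan matrix is
[[2, -1, 0, 0, 0, -1, 0], [-1, 2, 0, 0, 0, 0, 0], [0, 0, 2, 0, -1, -1, 0], [0, 0, 0, 2, -1, 0, -2], [0, 0, -1, -1, 2, 0, 0], [-1, 0, -1, 0, 0, 2, 0], [0, 0, 0, -1, 0, 0, 2]].
The roots have two lengths (squared-length ratio 2:1); the short ones are alpha_{7}. The associated Dynkin diagram is a chain of 7 nodes with a double edge at one end; the terminal node there is the unique short simple root (B_7), so the type is B_7 (the algebra so(15)).

B_7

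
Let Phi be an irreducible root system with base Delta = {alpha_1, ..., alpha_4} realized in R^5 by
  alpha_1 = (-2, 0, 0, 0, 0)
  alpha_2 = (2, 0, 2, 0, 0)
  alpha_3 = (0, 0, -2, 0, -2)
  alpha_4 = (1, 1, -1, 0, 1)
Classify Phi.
Compute the Cartan integers a_ij = 2(alpha_i, alpha_j)/(alpha_j, alpha_j); the resulting 4x4 Cartan matrix is
[[2, -1, 0, -1], [-2, 2, -1, 0], [0, -1, 2, 0], [-1, 0, 0, 2]].
The roots have two lengths (squared-length ratio 2:1); the short ones are alpha_{1,4}. The associated Dynkin diagram is a chain of 4 nodes with a double edge between the middle two (F_4), so the type is F_4.

F4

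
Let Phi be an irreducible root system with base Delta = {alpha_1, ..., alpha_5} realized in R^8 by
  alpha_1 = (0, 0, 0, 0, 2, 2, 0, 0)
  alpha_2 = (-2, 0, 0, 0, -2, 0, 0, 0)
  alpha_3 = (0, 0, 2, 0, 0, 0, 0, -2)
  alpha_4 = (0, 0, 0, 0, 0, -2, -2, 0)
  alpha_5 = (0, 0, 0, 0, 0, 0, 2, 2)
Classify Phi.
A5

Compute the Cartan integers a_ij = 2(alpha_i, alpha_j)/(alpha_j, alpha_j); the resulting 5x5 Cartan matrix is
[[2, -1, 0, -1, 0], [-1, 2, 0, 0, 0], [0, 0, 2, 0, -1], [-1, 0, 0, 2, -1], [0, 0, -1, -1, 2]].
All simple roots have the same length, so the diagram is simply laced. The associated Dynkin diagram is a chain of 5 nodes with single edges (A_5), so the type is A_5 (the algebra sl(6)).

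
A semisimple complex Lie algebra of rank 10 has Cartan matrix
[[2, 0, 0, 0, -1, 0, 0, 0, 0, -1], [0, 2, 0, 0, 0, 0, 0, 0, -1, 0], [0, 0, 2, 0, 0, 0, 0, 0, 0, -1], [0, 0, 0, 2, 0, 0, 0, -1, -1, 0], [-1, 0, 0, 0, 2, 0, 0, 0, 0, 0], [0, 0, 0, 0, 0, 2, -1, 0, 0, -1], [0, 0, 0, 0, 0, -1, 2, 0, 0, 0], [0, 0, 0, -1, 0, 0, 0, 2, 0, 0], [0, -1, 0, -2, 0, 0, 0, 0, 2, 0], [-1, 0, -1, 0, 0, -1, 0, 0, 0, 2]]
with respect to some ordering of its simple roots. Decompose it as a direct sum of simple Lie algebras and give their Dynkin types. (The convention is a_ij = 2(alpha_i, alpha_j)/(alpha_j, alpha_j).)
The diagram associated to this matrix has two connected components: the simple roots {alpha_1, alpha_3, alpha_5, alpha_6, alpha_7, alpha_10} form a chain of 5 nodes with one extra node attached to the third node from one end (E_6), and {alpha_2, alpha_4, alpha_8, alpha_9} form a chain of 4 nodes with a double edge between the middle two (F_4). A semisimple Lie algebra decomposes uniquely as the direct sum of simple ideals, one per connected component of its Dynkin diagram, so g ≅ E_6 ⊕ F_4 (dimension 78 + 52 = 130).

type E_6 ⊕ type F_4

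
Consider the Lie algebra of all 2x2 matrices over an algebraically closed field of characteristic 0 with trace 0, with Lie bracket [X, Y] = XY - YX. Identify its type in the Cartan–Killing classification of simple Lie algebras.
type A_1

This is sl(2), which has dimension 2^2 - 1 = 3 and rank 2 - 1 = 1 (a Cartan subalgebra is the diagonal traceless matrices). In the classification of classical Lie algebras, the special linear algebra sl(n+1) has type A_n; here n = 1, so the Dynkin diagram is a chain of 1 nodes with single edges (A_1). Hence the type is A_1.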